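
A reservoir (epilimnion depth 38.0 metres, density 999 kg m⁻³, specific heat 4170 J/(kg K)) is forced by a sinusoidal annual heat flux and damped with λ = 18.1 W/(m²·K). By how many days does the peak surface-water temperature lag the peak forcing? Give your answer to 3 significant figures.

Areal heat capacity C = ρ c_p D = 999 × 4170 × 38.0 = 1.58×10^8 J/(m²·K).
ω = 2π / 3.15×10^7 s = 1.99×10^-7 s⁻¹.
Phase lag φ = arctan(Cω/λ) = arctan(31.5/18.1) = 1.05 rad.
Time lag = φ / ω = 1.05 / 1.99×10^-7 = 5.27×10^6 s = 61.0 days.

61.0 days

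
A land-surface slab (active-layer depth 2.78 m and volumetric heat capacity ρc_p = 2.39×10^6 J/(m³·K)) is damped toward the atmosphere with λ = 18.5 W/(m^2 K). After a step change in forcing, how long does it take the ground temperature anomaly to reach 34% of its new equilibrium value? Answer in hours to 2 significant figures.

Areal heat capacity C = ρc_p × D = 2.39×10^6 × 2.78 = 6.64×10^6 J m⁻² K⁻¹.
τ = C / λ = 6.64×10^6 / 18.5 = 3.59×10^5 s.
Fraction reached: 1 − e^(−t/τ) = 0.34 ⇒ t = −τ ln(1 − 0.34) = τ × 0.416.
t = 1.49×10^5 s = 41.5 hours.

41 hours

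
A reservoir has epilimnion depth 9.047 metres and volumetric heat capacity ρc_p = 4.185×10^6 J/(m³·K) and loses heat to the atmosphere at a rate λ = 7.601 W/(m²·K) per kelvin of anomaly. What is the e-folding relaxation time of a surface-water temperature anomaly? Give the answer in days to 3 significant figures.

57.7 days

Areal heat capacity C = ρc_p × D = 4.185×10^6 × 9.047 = 3.79×10^7 J/(m^2 K).
Relaxation time τ = C / λ = 3.79×10^7 / 7.601 = 4.98×10^6 s.
In days: 4.98×10^6 s / (86400 s/day) = 57.7 days.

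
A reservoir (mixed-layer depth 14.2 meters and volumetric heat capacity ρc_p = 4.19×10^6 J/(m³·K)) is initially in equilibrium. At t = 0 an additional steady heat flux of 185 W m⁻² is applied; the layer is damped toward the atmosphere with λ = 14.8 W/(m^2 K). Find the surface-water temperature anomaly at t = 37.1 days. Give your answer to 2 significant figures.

6.9 K

Areal heat capacity C = ρc_p × D = 4.19×10^6 × 14.2 = 5.95×10^7 J/(m^2 K).
τ = C / λ = 5.95×10^7 / 14.8 = 4.02×10^6 s.
Equilibrium anomaly ΔT_eq = F / λ = 185 / 14.8 = 12.5 K.
t = 37.1 days = 3.21×10^6 s, so t/τ = 0.797.
ΔT(t) = ΔT_eq (1 − e^(−t/τ)) = 12.5 × (1 − e^−0.797) = 6.87 K.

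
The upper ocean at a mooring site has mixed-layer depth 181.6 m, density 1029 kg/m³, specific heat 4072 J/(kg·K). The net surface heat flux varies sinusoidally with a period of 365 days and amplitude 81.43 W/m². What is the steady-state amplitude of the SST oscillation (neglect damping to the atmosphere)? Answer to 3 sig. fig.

Areal heat capacity C = ρ c_p D = 1029 × 4072 × 181.6 = 7.61×10^8 J/(m^2 K).
Angular frequency ω = 2π / T = 2π / 3.15×10^7 s = 1.99×10^-7 s⁻¹.
Cω = 7.61×10^8 × 1.99×10^-7 = 152 W/(m²·K).
Amplitude A = F₀ / (Cω) = 81.43 / 152 = 0.537 K.

0.537 K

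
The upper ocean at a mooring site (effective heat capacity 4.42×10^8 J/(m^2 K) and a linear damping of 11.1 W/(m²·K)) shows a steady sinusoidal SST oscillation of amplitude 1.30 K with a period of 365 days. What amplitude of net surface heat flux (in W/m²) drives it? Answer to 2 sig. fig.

120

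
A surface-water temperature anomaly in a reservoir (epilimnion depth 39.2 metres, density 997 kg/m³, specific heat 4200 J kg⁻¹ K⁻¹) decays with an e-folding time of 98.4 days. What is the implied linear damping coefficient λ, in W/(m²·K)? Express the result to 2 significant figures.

19

Areal heat capacity C = ρ c_p D = 997 × 4200 × 39.2 = 1.64×10^8 J m⁻² K⁻¹.
τ = 98.4 days = 8.50×10^6 s.
λ = C / τ = 1.64×10^8 / 8.50×10^6 = 19.3 W/(m²·K).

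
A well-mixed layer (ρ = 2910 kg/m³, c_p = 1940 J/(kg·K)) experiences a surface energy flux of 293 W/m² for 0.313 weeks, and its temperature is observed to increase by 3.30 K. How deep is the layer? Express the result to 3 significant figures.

2.98 m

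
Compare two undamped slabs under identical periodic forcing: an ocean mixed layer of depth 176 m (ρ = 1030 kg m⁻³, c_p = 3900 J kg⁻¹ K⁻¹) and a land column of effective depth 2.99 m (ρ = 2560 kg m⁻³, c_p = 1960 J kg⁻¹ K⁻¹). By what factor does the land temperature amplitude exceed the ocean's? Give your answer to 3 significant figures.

C_ocean = 1030 × 3900 × 176 = 7.07×10^8 J/(m²·K).
C_land = 2560 × 1960 × 2.99 = 1.50×10^7 J/(m²·K).
Undamped amplitude ∝ 1/C, so A_land/A_ocean = C_ocean/C_land = 47.1.

47.1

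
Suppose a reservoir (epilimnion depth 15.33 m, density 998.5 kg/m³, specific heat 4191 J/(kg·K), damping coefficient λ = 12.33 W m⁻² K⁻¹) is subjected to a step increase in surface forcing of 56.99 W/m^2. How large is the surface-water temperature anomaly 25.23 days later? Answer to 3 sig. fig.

Areal heat capacity C = ρ c_p D = 998.5 × 4191 × 15.33 = 6.42×10^7 J/(m^2 K).
τ = C / λ = 6.42×10^7 / 12.33 = 5.20×10^6 s.
Equilibrium anomaly ΔT_eq = F / λ = 56.99 / 12.33 = 4.62 K.
t = 25.23 days = 2.18×10^6 s, so t/τ = 0.419.
ΔT(t) = ΔT_eq (1 − e^(−t/τ)) = 4.62 × (1 − e^−0.419) = 1.58 K.

1.58 K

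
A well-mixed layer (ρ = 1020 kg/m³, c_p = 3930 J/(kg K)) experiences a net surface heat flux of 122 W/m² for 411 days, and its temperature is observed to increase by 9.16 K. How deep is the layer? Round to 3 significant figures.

118 m

Heat input Q = F Δt = 122 × 3.55×10^7 s = 4.33×10^9 J/m².
Required areal heat capacity C = Q / ΔT = 4.73×10^8 J/(m²·K).
Depth D = C / (ρ c_p) = 4.73×10^8 / (1020 × 3930) = 118 m.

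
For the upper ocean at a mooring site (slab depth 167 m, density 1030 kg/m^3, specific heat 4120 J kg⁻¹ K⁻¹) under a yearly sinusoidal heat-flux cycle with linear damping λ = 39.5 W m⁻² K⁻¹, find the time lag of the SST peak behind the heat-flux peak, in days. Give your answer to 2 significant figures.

75 days

Areal heat capacity C = ρ c_p D = 1030 × 4120 × 167 = 7.09×10^8 J/(m²·K).
ω = 2π / 3.15×10^7 s = 1.99×10^-7 s⁻¹.
Phase lag φ = arctan(Cω/λ) = arctan(141/39.5) = 1.30 rad.
Time lag = φ / ω = 1.30 / 1.99×10^-7 = 6.51×10^6 s = 75.4 days.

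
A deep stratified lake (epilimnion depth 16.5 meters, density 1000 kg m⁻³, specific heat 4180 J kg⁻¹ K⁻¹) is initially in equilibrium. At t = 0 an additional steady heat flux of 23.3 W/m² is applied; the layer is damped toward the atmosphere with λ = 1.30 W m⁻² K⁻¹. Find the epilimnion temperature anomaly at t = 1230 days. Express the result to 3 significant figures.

15.5 K

Areal heat capacity C = ρ c_p D = 1000 × 4180 × 16.5 = 6.90×10^7 J m⁻² K⁻¹.
τ = C / λ = 6.90×10^7 / 1.30 = 5.31×10^7 s.
Equilibrium anomaly ΔT_eq = F / λ = 23.3 / 1.30 = 17.9 K.
t = 1230 days = 1.06×10^8 s, so t/τ = 2.00.
ΔT(t) = ΔT_eq (1 − e^(−t/τ)) = 17.9 × (1 − e^−2.00) = 15.5 K.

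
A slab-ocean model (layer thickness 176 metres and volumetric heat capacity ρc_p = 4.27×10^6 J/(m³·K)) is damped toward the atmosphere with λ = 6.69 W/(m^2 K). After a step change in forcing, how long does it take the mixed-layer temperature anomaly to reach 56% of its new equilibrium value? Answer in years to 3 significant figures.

2.92 years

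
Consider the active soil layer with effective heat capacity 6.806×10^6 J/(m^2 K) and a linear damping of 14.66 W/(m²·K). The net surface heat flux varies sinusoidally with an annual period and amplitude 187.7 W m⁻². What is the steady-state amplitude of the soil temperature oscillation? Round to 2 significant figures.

13 K

Areal heat capacity C = 6.806×10^6 J/(m^2 K) (given).
Angular frequency ω = 2π / T = 2π / 3.15×10^7 s = 1.99×10^-7 s⁻¹.
√((Cω)² + λ²) = √((1.36)² + 14.66²) = 14.7 W/(m²·K).
Amplitude A = F₀ / √((Cω)²+λ²) = 187.7 / 14.7 = 12.7 K.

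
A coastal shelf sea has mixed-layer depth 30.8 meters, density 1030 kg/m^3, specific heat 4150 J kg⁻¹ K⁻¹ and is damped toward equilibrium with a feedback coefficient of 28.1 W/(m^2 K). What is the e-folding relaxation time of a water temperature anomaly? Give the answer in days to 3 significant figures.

54.2 days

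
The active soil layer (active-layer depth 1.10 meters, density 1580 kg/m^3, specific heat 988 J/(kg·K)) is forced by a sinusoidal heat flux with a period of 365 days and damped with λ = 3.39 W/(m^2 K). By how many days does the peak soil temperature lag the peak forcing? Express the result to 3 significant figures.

5.84 days

Areal heat capacity C = ρ c_p D = 1580 × 988 × 1.10 = 1.72×10^6 J/(m²·K).
ω = 2π / 3.15×10^7 s = 1.99×10^-7 s⁻¹.
Phase lag φ = arctan(Cω/λ) = arctan(0.342/3.39) = 0.101 rad.
Time lag = φ / ω = 0.101 / 1.99×10^-7 = 5.05×10^5 s = 5.84 days.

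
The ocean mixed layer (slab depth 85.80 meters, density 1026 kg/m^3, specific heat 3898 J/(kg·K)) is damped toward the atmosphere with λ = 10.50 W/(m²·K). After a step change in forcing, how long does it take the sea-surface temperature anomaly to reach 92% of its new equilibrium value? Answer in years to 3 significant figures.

Areal heat capacity C = ρ c_p D = 1026 × 3898 × 85.80 = 3.43×10^8 J m⁻² K⁻¹.
τ = C / λ = 3.43×10^8 / 10.50 = 3.27×10^7 s.
Fraction reached: 1 − e^(−t/τ) = 0.92 ⇒ t = −τ ln(1 − 0.92) = τ × 2.53.
t = 8.25×10^7 s = 2.62 years.

2.62 years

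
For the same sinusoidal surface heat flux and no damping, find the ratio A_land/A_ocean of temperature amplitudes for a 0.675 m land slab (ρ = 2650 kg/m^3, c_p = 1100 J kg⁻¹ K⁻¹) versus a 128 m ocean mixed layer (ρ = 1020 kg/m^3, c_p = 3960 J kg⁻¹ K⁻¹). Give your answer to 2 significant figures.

260

C_ocean = 1020 × 3960 × 128 = 5.17×10^8 J/(m²·K).
C_land = 2650 × 1100 × 0.675 = 1.97×10^6 J/(m²·K).
Undamped amplitude ∝ 1/C, so A_land/A_ocean = C_ocean/C_land = 263.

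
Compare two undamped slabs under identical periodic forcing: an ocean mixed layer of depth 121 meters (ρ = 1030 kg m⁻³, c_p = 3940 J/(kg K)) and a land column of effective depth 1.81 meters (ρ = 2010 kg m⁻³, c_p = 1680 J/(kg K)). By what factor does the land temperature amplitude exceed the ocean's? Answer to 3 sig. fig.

C_ocean = 1030 × 3940 × 121 = 4.91×10^8 J/(m²·K).
C_land = 2010 × 1680 × 1.81 = 6.11×10^6 J/(m²·K).
Undamped amplitude ∝ 1/C, so A_land/A_ocean = C_ocean/C_land = 80.3.

80.3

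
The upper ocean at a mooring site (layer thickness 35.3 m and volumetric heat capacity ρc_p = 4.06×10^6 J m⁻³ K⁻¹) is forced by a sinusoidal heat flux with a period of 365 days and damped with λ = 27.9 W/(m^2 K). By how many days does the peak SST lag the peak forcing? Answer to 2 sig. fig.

Areal heat capacity C = ρc_p × D = 4.06×10^6 × 35.3 = 1.43×10^8 J/(m²·K).
ω = 2π / 3.15×10^7 s = 1.99×10^-7 s⁻¹.
Phase lag φ = arctan(Cω/λ) = arctan(28.6/27.9) = 0.797 rad.
Time lag = φ / ω = 0.797 / 1.99×10^-7 = 4.00×10^6 s = 46.3 days.

46 days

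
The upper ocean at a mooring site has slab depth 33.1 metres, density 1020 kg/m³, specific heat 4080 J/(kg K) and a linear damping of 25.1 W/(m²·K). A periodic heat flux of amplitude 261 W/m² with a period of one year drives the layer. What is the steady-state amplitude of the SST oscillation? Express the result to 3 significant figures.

Areal heat capacity C = ρ c_p D = 1020 × 4080 × 33.1 = 1.38×10^8 J/(m^2 K).
Angular frequency ω = 2π / T = 2π / 3.15×10^7 s = 1.99×10^-7 s⁻¹.
√((Cω)² + λ²) = √((27.4)² + 25.1²) = 37.2 W/(m²·K).
Amplitude A = F₀ / √((Cω)²+λ²) = 261 / 37.2 = 7.02 K.

7.02 K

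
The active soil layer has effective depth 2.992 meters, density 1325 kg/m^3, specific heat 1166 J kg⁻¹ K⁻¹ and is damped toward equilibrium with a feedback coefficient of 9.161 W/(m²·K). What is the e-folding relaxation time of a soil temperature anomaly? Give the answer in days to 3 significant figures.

Areal heat capacity C = ρ c_p D = 1325 × 1166 × 2.992 = 4.62×10^6 J m⁻² K⁻¹.
Relaxation time τ = C / λ = 4.62×10^6 / 9.161 = 5.05×10^5 s.
In days: 5.05×10^5 s / (86400 s/day) = 5.84 days.

5.84 days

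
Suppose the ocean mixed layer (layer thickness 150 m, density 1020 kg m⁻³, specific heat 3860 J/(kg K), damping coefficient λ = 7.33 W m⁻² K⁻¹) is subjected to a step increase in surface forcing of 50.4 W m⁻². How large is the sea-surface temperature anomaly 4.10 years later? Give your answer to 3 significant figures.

Areal heat capacity C = ρ c_p D = 1020 × 3860 × 150 = 5.91×10^8 J/(m^2 K).
τ = C / λ = 5.91×10^8 / 7.33 = 8.06×10^7 s.
Equilibrium anomaly ΔT_eq = F / λ = 50.4 / 7.33 = 6.88 K.
t = 4.10 years = 1.29×10^8 s, so t/τ = 1.61.
ΔT(t) = ΔT_eq (1 − e^(−t/τ)) = 6.88 × (1 − e^−1.61) = 5.50 K.

5.50 K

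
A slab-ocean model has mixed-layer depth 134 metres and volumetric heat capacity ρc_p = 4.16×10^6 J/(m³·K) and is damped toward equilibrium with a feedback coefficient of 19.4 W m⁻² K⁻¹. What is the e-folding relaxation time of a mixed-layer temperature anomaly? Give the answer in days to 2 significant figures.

330 days

Areal heat capacity C = ρc_p × D = 4.16×10^6 × 134 = 5.57×10^8 J m⁻² K⁻¹.
Relaxation time τ = C / λ = 5.57×10^8 / 19.4 = 2.87×10^7 s.
In days: 2.87×10^7 s / (86400 s/day) = 333 days.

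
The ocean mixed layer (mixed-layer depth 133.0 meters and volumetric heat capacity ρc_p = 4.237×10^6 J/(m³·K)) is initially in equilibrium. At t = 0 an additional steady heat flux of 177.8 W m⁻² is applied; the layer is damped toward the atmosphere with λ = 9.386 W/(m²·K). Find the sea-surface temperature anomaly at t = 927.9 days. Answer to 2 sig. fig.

14 K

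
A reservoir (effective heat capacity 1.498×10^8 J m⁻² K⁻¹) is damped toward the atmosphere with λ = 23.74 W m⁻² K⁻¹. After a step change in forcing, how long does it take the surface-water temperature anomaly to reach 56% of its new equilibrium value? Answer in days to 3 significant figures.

Areal heat capacity C = 1.498×10^8 J m⁻² K⁻¹ (given).
τ = C / λ = 1.50×10^8 / 23.74 = 6.31×10^6 s.
Fraction reached: 1 − e^(−t/τ) = 0.56 ⇒ t = −τ ln(1 − 0.56) = τ × 0.821.
t = 5.18×10^6 s = 60.0 days.

60.0 days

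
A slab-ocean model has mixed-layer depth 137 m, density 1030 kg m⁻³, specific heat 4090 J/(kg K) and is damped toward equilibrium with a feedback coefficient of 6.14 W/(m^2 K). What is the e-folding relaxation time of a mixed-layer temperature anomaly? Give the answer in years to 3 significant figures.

Areal heat capacity C = ρ c_p D = 1030 × 4090 × 137 = 5.77×10^8 J/(m^2 K).
Relaxation time τ = C / λ = 5.77×10^8 / 6.14 = 9.40×10^7 s.
In years: 9.40×10^7 s / (3.156×10^7 s/year) = 2.98 years.

2.98 years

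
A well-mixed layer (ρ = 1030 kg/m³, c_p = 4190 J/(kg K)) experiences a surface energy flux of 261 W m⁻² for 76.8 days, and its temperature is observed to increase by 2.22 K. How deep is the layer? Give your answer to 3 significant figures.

Heat input Q = F Δt = 261 × 6.64×10^6 s = 1.73×10^9 J/m².
Required areal heat capacity C = Q / ΔT = 7.80×10^8 J/(m²·K).
Depth D = C / (ρ c_p) = 7.80×10^8 / (1030 × 4190) = 181 m.

181 m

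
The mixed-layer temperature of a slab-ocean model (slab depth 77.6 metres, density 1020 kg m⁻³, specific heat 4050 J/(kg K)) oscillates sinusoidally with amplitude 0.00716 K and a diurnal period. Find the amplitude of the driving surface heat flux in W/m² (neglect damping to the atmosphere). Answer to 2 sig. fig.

170

Areal heat capacity C = ρ c_p D = 1020 × 4050 × 77.6 = 3.21×10^8 J m⁻² K⁻¹.
ω = 2π / 86400 s = 7.27×10^-5 s⁻¹.
Cω = 3.21×10^8 × 7.27×10^-5 = 23300 W/(m²·K).
F₀ = A × Cω = 0.00716 × 23300 = 167 W/m².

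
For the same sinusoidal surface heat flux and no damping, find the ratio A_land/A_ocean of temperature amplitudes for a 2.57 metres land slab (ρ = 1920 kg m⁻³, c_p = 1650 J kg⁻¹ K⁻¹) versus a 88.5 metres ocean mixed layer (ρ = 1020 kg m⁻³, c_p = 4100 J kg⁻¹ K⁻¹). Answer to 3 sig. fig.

45.5

C_ocean = 1020 × 4100 × 88.5 = 3.70×10^8 J/(m²·K).
C_land = 1920 × 1650 × 2.57 = 8.14×10^6 J/(m²·K).
Undamped amplitude ∝ 1/C, so A_land/A_ocean = C_ocean/C_land = 45.5.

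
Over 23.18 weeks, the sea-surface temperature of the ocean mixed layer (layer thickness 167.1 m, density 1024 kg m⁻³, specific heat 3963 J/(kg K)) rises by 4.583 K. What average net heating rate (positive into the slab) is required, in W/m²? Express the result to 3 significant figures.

Areal heat capacity C = ρ c_p D = 1024 × 3963 × 167.1 = 6.78×10^8 J m⁻² K⁻¹.
Required heat per unit area: Q = C ΔT = 6.78×10^8 × 4.583 = 3.11×10^9 J/m².
Flux F = Q / Δt = 3.11×10^9 / 1.40×10^7 s = 222 W/m².

222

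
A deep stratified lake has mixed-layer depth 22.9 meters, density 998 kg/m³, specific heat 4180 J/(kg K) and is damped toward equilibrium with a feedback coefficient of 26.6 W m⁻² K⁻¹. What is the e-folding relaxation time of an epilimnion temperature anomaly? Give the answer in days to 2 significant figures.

42 days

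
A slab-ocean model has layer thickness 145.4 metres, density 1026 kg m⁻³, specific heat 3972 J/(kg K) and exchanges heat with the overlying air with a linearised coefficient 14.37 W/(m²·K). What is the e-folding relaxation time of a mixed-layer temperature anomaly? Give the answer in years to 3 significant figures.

Areal heat capacity C = ρ c_p D = 1026 × 3972 × 145.4 = 5.93×10^8 J/(m²·K).
Relaxation time τ = C / λ = 5.93×10^8 / 14.37 = 4.12×10^7 s.
In years: 4.12×10^7 s / (3.156×10^7 s/year) = 1.31 years.

1.31 years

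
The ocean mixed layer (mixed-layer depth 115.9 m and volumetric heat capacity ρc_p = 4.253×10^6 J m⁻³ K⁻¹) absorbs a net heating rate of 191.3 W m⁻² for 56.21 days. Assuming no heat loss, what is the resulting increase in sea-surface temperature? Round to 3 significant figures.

1.88 K

Areal heat capacity C = ρc_p × D = 4.253×10^6 × 115.9 = 4.93×10^8 J/(m²·K).
Net heat input Q = F Δt = 191.3 × (56.21 days × 86400 s/day) = 9.29×10^8 J/m².
ΔT = Q / C = 9.29×10^8 / 4.93×10^8 = 1.88 K.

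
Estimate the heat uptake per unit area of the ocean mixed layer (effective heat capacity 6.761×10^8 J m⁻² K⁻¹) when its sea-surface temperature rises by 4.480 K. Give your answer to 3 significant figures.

3.03×10^9

Areal heat capacity C = 6.761×10^8 J m⁻² K⁻¹ (given).
ΔQ = C ΔT = 6.76×10^8 × 4.480 = 3.03×10^9 J/m².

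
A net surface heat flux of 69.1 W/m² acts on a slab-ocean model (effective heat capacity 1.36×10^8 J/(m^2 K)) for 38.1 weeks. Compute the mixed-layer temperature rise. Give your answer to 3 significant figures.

Areal heat capacity C = 1.36×10^8 J/(m^2 K) (given).
Net heat input Q = F Δt = 69.1 × (38.1 weeks × 6.048×10^5 s/week) = 1.59×10^9 J/m².
ΔT = Q / C = 1.59×10^9 / 1.36×10^8 = 11.7 K.

11.7 K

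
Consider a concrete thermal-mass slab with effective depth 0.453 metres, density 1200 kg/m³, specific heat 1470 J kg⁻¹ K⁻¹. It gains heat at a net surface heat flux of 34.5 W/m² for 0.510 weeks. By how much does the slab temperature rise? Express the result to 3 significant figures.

13.3 K

Areal heat capacity C = ρ c_p D = 1200 × 1470 × 0.453 = 7.99×10^5 J/(m^2 K).
Net heat input Q = F Δt = 34.5 × (0.510 weeks × 6.048×10^5 s/week) = 1.06×10^7 J/m².
ΔT = Q / C = 1.06×10^7 / 7.99×10^5 = 13.3 K.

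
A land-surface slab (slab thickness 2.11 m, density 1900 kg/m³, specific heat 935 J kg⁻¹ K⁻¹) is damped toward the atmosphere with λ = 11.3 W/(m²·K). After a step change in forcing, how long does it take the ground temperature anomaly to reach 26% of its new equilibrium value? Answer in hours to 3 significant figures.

Areal heat capacity C = ρ c_p D = 1900 × 935 × 2.11 = 3.75×10^6 J/(m^2 K).
τ = C / λ = 3.75×10^6 / 11.3 = 3.32×10^5 s.
Fraction reached: 1 − e^(−t/τ) = 0.26 ⇒ t = −τ ln(1 − 0.26) = τ × 0.301.
t = 99900 s = 27.7 hours.

27.7 hours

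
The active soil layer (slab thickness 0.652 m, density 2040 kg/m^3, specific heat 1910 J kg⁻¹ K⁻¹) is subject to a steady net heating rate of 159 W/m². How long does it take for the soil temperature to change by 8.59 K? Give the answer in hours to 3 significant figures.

Areal heat capacity C = ρ c_p D = 2040 × 1910 × 0.652 = 2.54×10^6 J m⁻² K⁻¹.
Time required: Δt = C ΔT / F = 2.54×10^6 × 8.59 / 159 = 1.37×10^5 s.
In hours: 1.37×10^5 s / (3600 s/hour) = 38.1 hours.

38.1 hours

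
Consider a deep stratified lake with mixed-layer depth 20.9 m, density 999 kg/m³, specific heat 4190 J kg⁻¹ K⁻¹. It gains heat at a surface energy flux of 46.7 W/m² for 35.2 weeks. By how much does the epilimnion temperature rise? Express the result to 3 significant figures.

11.4 K

Areal heat capacity C = ρ c_p D = 999 × 4190 × 20.9 = 8.75×10^7 J m⁻² K⁻¹.
Net heat input Q = F Δt = 46.7 × (35.2 weeks × 6.048×10^5 s/week) = 9.94×10^8 J/m².
ΔT = Q / C = 9.94×10^8 / 8.75×10^7 = 11.4 K.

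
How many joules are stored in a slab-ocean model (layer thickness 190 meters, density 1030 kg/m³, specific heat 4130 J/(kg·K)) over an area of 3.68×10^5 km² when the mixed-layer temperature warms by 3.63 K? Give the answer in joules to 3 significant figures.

1.08×10^21 J

Areal heat capacity C = ρ c_p D = 1030 × 4130 × 190 = 8.08×10^8 J/(m²·K).
Heat per unit area: q = C ΔT = 8.08×10^8 × 3.63 = 2.93×10^9 J/m².
Total heat: Q = q × A = 2.93×10^9 × (3.68×10^5 × 10⁶ m²) = 1.08×10^21 J.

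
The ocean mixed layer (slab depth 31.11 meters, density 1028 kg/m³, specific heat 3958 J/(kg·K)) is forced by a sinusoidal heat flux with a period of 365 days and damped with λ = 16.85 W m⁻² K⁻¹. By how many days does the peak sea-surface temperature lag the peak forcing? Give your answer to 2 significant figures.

57 days

Areal heat capacity C = ρ c_p D = 1028 × 3958 × 31.11 = 1.27×10^8 J/(m^2 K).
ω = 2π / 3.15×10^7 s = 1.99×10^-7 s⁻¹.
Phase lag φ = arctan(Cω/λ) = arctan(25.2/16.85) = 0.982 rad.
Time lag = φ / ω = 0.982 / 1.99×10^-7 = 4.93×10^6 s = 57.0 days.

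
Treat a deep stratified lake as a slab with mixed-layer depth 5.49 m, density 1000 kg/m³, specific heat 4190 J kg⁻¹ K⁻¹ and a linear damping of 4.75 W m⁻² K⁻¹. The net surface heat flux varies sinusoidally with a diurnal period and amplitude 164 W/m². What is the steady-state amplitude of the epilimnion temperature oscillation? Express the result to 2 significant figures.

Areal heat capacity C = ρ c_p D = 1000 × 4190 × 5.49 = 2.30×10^7 J m⁻² K⁻¹.
Angular frequency ω = 2π / T = 2π / 86400 s = 7.27×10^-5 s⁻¹.
√((Cω)² + λ²) = √((1670)² + 4.75²) = 1670 W/(m²·K).
Amplitude A = F₀ / √((Cω)²+λ²) = 164 / 1670 = 0.0980 K.

0.098 K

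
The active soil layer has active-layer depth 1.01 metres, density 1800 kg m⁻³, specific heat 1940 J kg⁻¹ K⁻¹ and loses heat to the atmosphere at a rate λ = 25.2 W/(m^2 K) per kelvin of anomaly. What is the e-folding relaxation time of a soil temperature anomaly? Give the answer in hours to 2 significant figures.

39 hours

Areal heat capacity C = ρ c_p D = 1800 × 1940 × 1.01 = 3.53×10^6 J/(m²·K).
Relaxation time τ = C / λ = 3.53×10^6 / 25.2 = 1.40×10^5 s.
In hours: 1.40×10^5 s / (3600 s/hour) = 38.9 hours.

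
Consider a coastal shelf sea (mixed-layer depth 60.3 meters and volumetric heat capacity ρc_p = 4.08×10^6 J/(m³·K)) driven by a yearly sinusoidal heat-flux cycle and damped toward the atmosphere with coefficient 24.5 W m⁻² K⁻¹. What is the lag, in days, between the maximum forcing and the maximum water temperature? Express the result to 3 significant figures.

64.3 days

Areal heat capacity C = ρc_p × D = 4.08×10^6 × 60.3 = 2.46×10^8 J/(m²·K).
ω = 2π / 3.15×10^7 s = 1.99×10^-7 s⁻¹.
Phase lag φ = arctan(Cω/λ) = arctan(49.0/24.5) = 1.11 rad.
Time lag = φ / ω = 1.11 / 1.99×10^-7 = 5.56×10^6 s = 64.3 days.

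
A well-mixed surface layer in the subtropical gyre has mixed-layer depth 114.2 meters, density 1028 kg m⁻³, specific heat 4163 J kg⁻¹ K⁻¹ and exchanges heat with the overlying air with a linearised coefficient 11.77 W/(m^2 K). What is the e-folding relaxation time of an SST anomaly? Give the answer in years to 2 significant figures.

1.3 years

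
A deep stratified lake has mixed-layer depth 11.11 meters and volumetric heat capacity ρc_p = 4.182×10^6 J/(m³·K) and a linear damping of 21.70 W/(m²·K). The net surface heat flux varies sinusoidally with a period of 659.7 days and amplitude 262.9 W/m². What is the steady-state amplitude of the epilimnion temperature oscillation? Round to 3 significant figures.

11.8 K

Areal heat capacity C = ρc_p × D = 4.182×10^6 × 11.11 = 4.65×10^7 J/(m²·K).
Angular frequency ω = 2π / T = 2π / 5.70×10^7 s = 1.10×10^-7 s⁻¹.
√((Cω)² + λ²) = √((5.12)² + 21.70²) = 22.3 W/(m²·K).
Amplitude A = F₀ / √((Cω)²+λ²) = 262.9 / 22.3 = 11.8 K.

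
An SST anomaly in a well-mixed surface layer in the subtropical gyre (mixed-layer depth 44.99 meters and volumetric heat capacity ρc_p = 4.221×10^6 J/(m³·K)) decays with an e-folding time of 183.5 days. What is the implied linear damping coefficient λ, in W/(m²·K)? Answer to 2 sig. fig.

12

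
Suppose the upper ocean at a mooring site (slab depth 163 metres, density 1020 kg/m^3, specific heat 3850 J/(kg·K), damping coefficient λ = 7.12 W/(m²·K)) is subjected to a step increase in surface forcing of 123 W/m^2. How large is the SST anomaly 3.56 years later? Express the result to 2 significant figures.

Areal heat capacity C = ρ c_p D = 1020 × 3850 × 163 = 6.40×10^8 J m⁻² K⁻¹.
τ = C / λ = 6.40×10^8 / 7.12 = 8.99×10^7 s.
Equilibrium anomaly ΔT_eq = F / λ = 123 / 7.12 = 17.3 K.
t = 3.56 years = 1.12×10^8 s, so t/τ = 1.25.
ΔT(t) = ΔT_eq (1 − e^(−t/τ)) = 17.3 × (1 − e^−1.25) = 12.3 K.

12 K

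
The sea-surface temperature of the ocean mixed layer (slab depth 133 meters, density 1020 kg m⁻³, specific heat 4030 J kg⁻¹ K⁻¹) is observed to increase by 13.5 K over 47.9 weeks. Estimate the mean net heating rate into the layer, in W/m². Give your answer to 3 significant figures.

Areal heat capacity C = ρ c_p D = 1020 × 4030 × 133 = 5.47×10^8 J/(m²·K).
Required heat per unit area: Q = C ΔT = 5.47×10^8 × 13.5 = 7.38×10^9 J/m².
Flux F = Q / Δt = 7.38×10^9 / 2.90×10^7 s = 255 W/m².

255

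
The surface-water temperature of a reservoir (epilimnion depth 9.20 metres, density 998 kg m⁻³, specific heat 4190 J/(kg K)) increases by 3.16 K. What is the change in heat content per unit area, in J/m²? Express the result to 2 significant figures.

Areal heat capacity C = ρ c_p D = 998 × 4190 × 9.20 = 3.85×10^7 J m⁻² K⁻¹.
ΔQ = C ΔT = 3.85×10^7 × 3.16 = 1.22×10^8 J/m².

1.2×10^8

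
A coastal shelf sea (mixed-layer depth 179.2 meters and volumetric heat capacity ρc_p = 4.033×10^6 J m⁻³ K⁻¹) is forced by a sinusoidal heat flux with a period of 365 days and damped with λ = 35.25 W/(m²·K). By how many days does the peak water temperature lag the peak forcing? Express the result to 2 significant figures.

Areal heat capacity C = ρc_p × D = 4.033×10^6 × 179.2 = 7.23×10^8 J m⁻² K⁻¹.
ω = 2π / 3.15×10^7 s = 1.99×10^-7 s⁻¹.
Phase lag φ = arctan(Cω/λ) = arctan(144/35.25) = 1.33 rad.
Time lag = φ / ω = 1.33 / 1.99×10^-7 = 6.68×10^6 s = 77.3 days.

77 days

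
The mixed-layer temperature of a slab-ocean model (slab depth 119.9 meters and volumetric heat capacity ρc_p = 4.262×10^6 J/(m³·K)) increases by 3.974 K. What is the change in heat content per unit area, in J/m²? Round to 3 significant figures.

Areal heat capacity C = ρc_p × D = 4.262×10^6 × 119.9 = 5.11×10^8 J/(m²·K).
ΔQ = C ΔT = 5.11×10^8 × 3.974 = 2.03×10^9 J/m².

2.03×10^9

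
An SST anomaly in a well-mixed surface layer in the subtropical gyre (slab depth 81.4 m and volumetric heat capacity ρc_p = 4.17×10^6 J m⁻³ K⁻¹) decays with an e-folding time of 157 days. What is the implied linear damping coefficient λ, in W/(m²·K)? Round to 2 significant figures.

Areal heat capacity C = ρc_p × D = 4.17×10^6 × 81.4 = 3.39×10^8 J/(m²·K).
τ = 157 days = 1.36×10^7 s.
λ = C / τ = 3.39×10^8 / 1.36×10^7 = 25.0 W/(m²·K).

25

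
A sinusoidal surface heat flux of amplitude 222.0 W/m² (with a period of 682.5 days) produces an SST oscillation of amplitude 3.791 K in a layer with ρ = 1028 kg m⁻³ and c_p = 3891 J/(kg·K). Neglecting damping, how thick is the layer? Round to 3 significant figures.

ω = 2π / 5.90×10^7 s = 1.07×10^-7 s⁻¹.
Required C = F₀ / (A ω) = 222.0 / (3.791 × 1.07×10^-7) = 5.50×10^8 J/(m²·K).
D = C / (ρ c_p) = 5.50×10^8 / (1028 × 3891) = 137 m.

137 m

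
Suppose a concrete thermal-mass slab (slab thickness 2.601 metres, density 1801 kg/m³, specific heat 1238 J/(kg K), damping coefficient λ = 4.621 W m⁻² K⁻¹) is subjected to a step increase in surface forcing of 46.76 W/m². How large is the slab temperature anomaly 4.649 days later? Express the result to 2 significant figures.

Areal heat capacity C = ρ c_p D = 1801 × 1238 × 2.601 = 5.80×10^6 J m⁻² K⁻¹.
τ = C / λ = 5.80×10^6 / 4.621 = 1.25×10^6 s.
Equilibrium anomaly ΔT_eq = F / λ = 46.76 / 4.621 = 10.1 K.
t = 4.649 days = 4.02×10^5 s, so t/τ = 0.320.
ΔT(t) = ΔT_eq (1 − e^(−t/τ)) = 10.1 × (1 − e^−0.320) = 2.77 K.

2.8 K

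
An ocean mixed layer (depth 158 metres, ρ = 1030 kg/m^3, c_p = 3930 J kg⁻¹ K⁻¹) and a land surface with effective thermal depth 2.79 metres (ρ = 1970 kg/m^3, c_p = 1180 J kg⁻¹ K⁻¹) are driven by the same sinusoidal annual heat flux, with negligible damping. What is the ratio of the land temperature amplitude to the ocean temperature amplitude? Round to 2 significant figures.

99

C_ocean = 1030 × 3930 × 158 = 6.40×10^8 J/(m²·K).
C_land = 1970 × 1180 × 2.79 = 6.49×10^6 J/(m²·K).
Undamped amplitude ∝ 1/C, so A_land/A_ocean = C_ocean/C_land = 98.6.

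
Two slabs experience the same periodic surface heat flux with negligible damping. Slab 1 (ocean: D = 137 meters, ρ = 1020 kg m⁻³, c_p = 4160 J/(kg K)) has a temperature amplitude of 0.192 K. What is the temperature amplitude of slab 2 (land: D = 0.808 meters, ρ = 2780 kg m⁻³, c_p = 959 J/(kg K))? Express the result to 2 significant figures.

C_ocean = 5.81×10^8 J/(m²·K); C_land = 2.15×10^6 J/(m²·K).
A ∝ 1/C ⇒ A_land = A_ocean × C_ocean/C_land = 0.192 × 270 = 51.8 K.

52 K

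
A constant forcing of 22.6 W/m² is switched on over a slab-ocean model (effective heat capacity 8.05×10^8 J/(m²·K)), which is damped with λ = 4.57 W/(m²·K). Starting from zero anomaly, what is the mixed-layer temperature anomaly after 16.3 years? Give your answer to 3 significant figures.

Areal heat capacity C = 8.05×10^8 J/(m²·K) (given).
τ = C / λ = 8.05×10^8 / 4.57 = 1.76×10^8 s.
Equilibrium anomaly ΔT_eq = F / λ = 22.6 / 4.57 = 4.95 K.
t = 16.3 years = 5.14×10^8 s, so t/τ = 2.92.
ΔT(t) = ΔT_eq (1 − e^(−t/τ)) = 4.95 × (1 − e^−2.92) = 4.68 K.

4.68 K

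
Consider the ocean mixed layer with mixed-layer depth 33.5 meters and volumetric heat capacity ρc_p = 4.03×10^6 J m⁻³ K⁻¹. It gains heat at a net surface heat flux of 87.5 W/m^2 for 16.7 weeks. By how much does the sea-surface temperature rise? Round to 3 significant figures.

Areal heat capacity C = ρc_p × D = 4.03×10^6 × 33.5 = 1.35×10^8 J m⁻² K⁻¹.
Net heat input Q = F Δt = 87.5 × (16.7 weeks × 6.048×10^5 s/week) = 8.84×10^8 J/m².
ΔT = Q / C = 8.84×10^8 / 1.35×10^8 = 6.55 K.

6.55 K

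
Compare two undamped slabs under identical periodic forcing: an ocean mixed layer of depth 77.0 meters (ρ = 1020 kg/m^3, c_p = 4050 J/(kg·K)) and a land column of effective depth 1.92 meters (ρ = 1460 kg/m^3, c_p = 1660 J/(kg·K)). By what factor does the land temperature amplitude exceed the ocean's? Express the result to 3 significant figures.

68.4

C_ocean = 1020 × 4050 × 77.0 = 3.18×10^8 J/(m²·K).
C_land = 1460 × 1660 × 1.92 = 4.65×10^6 J/(m²·K).
Undamped amplitude ∝ 1/C, so A_land/A_ocean = C_ocean/C_land = 68.4.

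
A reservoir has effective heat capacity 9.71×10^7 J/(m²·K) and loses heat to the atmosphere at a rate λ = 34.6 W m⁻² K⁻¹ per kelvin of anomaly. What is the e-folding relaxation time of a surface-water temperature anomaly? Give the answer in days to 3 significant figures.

32.5 days

Areal heat capacity C = 9.71×10^7 J/(m²·K) (given).
Relaxation time τ = C / λ = 9.71×10^7 / 34.6 = 2.81×10^6 s.
In days: 2.81×10^6 s / (86400 s/day) = 32.5 days.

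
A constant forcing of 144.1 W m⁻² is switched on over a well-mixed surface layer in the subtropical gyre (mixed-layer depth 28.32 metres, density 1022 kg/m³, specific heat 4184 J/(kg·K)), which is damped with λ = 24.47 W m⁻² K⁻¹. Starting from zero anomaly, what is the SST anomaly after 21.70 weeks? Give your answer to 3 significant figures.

5.47 K

Areal heat capacity C = ρ c_p D = 1022 × 4184 × 28.32 = 1.21×10^8 J/(m^2 K).
τ = C / λ = 1.21×10^8 / 24.47 = 4.95×10^6 s.
Equilibrium anomaly ΔT_eq = F / λ = 144.1 / 24.47 = 5.89 K.
t = 21.70 weeks = 1.31×10^7 s, so t/τ = 2.65.
ΔT(t) = ΔT_eq (1 − e^(−t/τ)) = 5.89 × (1 − e^−2.65) = 5.47 K.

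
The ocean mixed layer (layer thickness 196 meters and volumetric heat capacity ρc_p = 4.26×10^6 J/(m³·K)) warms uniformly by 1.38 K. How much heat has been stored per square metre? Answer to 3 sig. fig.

Areal heat capacity C = ρc_p × D = 4.26×10^6 × 196 = 8.35×10^8 J m⁻² K⁻¹.
ΔQ = C ΔT = 8.35×10^8 × 1.38 = 1.15×10^9 J/m².

1.15×10^9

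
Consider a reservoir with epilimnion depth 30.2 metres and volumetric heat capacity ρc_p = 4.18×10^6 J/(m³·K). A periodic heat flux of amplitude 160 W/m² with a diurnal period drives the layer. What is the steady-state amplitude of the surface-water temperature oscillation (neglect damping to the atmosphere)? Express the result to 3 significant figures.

0.0174 K

Areal heat capacity C = ρc_p × D = 4.18×10^6 × 30.2 = 1.26×10^8 J m⁻² K⁻¹.
Angular frequency ω = 2π / T = 2π / 86400 s = 7.27×10^-5 s⁻¹.
Cω = 1.26×10^8 × 7.27×10^-5 = 9180 W/(m²·K).
Amplitude A = F₀ / (Cω) = 160 / 9180 = 0.0174 K.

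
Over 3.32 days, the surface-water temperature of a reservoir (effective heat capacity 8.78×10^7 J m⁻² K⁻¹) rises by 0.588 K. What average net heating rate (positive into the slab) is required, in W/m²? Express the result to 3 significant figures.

Areal heat capacity C = 8.78×10^7 J m⁻² K⁻¹ (given).
Required heat per unit area: Q = C ΔT = 8.78×10^7 × 0.588 = 5.16×10^7 J/m².
Flux F = Q / Δt = 5.16×10^7 / 2.87×10^5 s = 180 W/m².

180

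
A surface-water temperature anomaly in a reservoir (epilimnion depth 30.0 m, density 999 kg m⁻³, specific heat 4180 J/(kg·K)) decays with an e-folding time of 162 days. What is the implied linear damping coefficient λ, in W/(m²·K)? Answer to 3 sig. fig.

Areal heat capacity C = ρ c_p D = 999 × 4180 × 30.0 = 1.25×10^8 J/(m²·K).
τ = 162 days = 1.40×10^7 s.
λ = C / τ = 1.25×10^8 / 1.40×10^7 = 8.95 W/(m²·K).

8.95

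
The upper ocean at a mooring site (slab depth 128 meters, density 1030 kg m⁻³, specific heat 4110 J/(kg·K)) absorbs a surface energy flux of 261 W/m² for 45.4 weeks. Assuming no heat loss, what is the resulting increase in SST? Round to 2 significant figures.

13 K

Areal heat capacity C = ρ c_p D = 1030 × 4110 × 128 = 5.42×10^8 J/(m^2 K).
Net heat input Q = F Δt = 261 × (45.4 weeks × 6.048×10^5 s/week) = 7.17×10^9 J/m².
ΔT = Q / C = 7.17×10^9 / 5.42×10^8 = 13.2 K.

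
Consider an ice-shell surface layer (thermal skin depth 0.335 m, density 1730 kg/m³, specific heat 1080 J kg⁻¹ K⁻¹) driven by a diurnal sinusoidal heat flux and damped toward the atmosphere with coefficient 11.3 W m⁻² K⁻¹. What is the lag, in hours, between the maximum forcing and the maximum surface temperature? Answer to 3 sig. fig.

5.07 hours

Areal heat capacity C = ρ c_p D = 1730 × 1080 × 0.335 = 6.26×10^5 J/(m^2 K).
ω = 2π / 86400 s = 7.27×10^-5 s⁻¹.
Phase lag φ = arctan(Cω/λ) = arctan(45.5/11.3) = 1.33 rad.
Time lag = φ / ω = 1.33 / 7.27×10^-5 = 18300 s = 5.07 hours.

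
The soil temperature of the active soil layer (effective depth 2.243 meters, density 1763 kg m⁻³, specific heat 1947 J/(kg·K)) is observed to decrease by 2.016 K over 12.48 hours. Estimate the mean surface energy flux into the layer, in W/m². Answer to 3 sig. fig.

Areal heat capacity C = ρ c_p D = 1763 × 1947 × 2.243 = 7.70×10^6 J m⁻² K⁻¹.
Required heat per unit area: Q = C ΔT = 7.70×10^6 × -2.016 = -1.55×10^7 J/m².
Flux F = Q / Δt = -1.55×10^7 / 44900 s = -345 W/m².

-345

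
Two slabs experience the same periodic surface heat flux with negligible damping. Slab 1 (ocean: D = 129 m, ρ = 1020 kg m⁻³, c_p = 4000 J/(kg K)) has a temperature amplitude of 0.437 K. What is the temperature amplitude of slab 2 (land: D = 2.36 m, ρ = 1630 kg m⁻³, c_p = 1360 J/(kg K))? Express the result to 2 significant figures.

44 K

C_ocean = 5.26×10^8 J/(m²·K); C_land = 5.23×10^6 J/(m²·K).
A ∝ 1/C ⇒ A_land = A_ocean × C_ocean/C_land = 0.437 × 101 = 44.0 K.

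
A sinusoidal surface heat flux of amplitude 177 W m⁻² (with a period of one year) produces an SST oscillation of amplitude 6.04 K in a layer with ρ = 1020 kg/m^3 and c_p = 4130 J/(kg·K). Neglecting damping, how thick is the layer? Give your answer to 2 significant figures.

ω = 2π / 3.15×10^7 s = 1.99×10^-7 s⁻¹.
Required C = F₀ / (A ω) = 177 / (6.04 × 1.99×10^-7) = 1.47×10^8 J/(m²·K).
D = C / (ρ c_p) = 1.47×10^8 / (1020 × 4130) = 34.9 m.

35 m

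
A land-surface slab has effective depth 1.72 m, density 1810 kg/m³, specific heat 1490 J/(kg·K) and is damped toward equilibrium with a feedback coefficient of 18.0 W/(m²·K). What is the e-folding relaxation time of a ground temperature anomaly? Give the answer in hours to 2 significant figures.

72 hours

Areal heat capacity C = ρ c_p D = 1810 × 1490 × 1.72 = 4.64×10^6 J m⁻² K⁻¹.
Relaxation time τ = C / λ = 4.64×10^6 / 18.0 = 2.58×10^5 s.
In hours: 2.58×10^5 s / (3600 s/hour) = 71.6 hours.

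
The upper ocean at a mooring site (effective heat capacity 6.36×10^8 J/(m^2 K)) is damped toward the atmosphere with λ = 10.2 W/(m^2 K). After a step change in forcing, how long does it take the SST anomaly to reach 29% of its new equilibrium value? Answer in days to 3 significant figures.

Areal heat capacity C = 6.36×10^8 J/(m^2 K) (given).
τ = C / λ = 6.36×10^8 / 10.2 = 6.24×10^7 s.
Fraction reached: 1 − e^(−t/τ) = 0.29 ⇒ t = −τ ln(1 − 0.29) = τ × 0.342.
t = 2.14×10^7 s = 247 days.

247 days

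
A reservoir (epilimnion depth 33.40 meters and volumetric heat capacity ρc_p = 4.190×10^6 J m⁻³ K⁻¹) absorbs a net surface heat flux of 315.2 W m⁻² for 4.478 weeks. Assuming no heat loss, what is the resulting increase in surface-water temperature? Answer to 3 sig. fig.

Areal heat capacity C = ρc_p × D = 4.190×10^6 × 33.40 = 1.40×10^8 J m⁻² K⁻¹.
Net heat input Q = F Δt = 315.2 × (4.478 weeks × 6.048×10^5 s/week) = 8.54×10^8 J/m².
ΔT = Q / C = 8.54×10^8 / 1.40×10^8 = 6.10 K.

6.10 K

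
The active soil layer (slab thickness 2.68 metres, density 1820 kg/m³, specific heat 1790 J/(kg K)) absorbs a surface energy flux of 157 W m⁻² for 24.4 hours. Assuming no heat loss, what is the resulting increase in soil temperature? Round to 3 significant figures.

Areal heat capacity C = ρ c_p D = 1820 × 1790 × 2.68 = 8.73×10^6 J m⁻² K⁻¹.
Net heat input Q = F Δt = 157 × (24.4 hours × 3600 s/hour) = 1.38×10^7 J/m².
ΔT = Q / C = 1.38×10^7 / 8.73×10^6 = 1.58 K.

1.58 K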